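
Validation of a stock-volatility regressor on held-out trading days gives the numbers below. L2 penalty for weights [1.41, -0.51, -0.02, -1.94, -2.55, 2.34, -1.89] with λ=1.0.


‖w‖₂² = (1.41)² + (-0.51)² + (-0.02)² + (-1.94)² + (-2.55)² + (2.34)² + (-1.89)²
     = 1.9881 + 0.2601 + 0.0004 + 3.7636 + 6.5025 + 5.4756 + 3.5721
     = 21.5624
λ·‖w‖₂² = 1.0·21.5624 = 21.5624

21.5624


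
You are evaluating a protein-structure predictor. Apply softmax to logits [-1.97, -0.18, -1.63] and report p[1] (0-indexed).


Exponentials: e^-1.97=0.1395, e^-0.18=0.8353, e^-1.63=0.1959
Sum = 1.1707
Softmax = [0.1191, 0.7135, 0.1674]
p[1] = 0.8353/1.1707 = 0.7135

0.7135


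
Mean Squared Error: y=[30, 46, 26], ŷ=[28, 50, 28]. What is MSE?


Squared errors: (30-28)²=4, (46-50)²=16, (26-28)²=4
Sum = 24
MSE = 24/3 = 8

8


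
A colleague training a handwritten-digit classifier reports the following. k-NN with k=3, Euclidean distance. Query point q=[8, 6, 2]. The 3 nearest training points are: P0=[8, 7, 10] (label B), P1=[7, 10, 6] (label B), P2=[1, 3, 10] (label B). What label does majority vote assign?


d(q,P0) = 8.0623  (label B)
d(q,P1) = 5.7446  (label B)
d(q,P2) = 11.0454  (label B)
Votes: A=0, B=3
Majority → B

B


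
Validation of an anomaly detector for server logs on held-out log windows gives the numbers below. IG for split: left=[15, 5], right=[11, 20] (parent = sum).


Parent = [26, 25], H_parent = 0.9997
H_left = 0.8113 (n=20), H_right = 0.9383 (n=31)
H_children = (20/51)·0.8113 + (31/51)·0.9383 = 0.8885
IG = 0.9997 - 0.8885 = 0.1112

0.1112


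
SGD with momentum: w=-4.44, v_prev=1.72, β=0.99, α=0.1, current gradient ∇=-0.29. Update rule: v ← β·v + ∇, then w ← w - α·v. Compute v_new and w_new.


v_new = 0.99·1.72 - 0.29 = 1.7028 - 0.29 = 1.4128
w_new = -4.44 - 0.1·1.4128 = -4.44 - 0.14128 = -4.58128

v_new=1.4128, w_new=-4.58128


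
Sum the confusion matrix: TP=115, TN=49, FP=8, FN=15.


Total = TP + TN + FP + FN
= 115 + 49 + 8 + 15
= 187
(Predicted positive: 123, predicted negative: 64)

187


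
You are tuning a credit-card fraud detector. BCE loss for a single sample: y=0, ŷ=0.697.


BCE = -[y·ln(p) + (1-y)·ln(1-p)]
= -0 - 1·ln(1-0.697)
= -ln(0.303) = 1.194

1.194


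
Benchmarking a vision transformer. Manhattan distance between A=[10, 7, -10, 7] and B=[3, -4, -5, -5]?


d = |10-3| + |7+ 4| + |-10+ 5| + |7+ 5|
  = 7 + 11 + 5 + 12
  = 35

35


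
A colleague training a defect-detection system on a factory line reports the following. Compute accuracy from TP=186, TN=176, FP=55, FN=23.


Accuracy = (TP+TN)/(TP+TN+FP+FN)
= (186+176)/(440)
= 362/440 = 82.27%

82.27%


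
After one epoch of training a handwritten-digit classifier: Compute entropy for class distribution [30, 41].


Probabilities: [30/71, 41/71] ≈ [0.4225, 0.5775]
H = -((30/71)·log₂(30/71) + (41/71)·log₂(41/71))
  = 0.9826 bits

0.9826 bits


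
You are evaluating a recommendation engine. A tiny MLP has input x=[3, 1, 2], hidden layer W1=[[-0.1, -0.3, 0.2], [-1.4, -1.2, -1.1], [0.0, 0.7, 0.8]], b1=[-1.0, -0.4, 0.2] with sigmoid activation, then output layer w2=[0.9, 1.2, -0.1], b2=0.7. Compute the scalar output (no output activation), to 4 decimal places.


z1[0] = (-0.1)·(3) + (-0.3)·(1) + (0.2)·(2) - 1.0 = -1.2
z1[1] = (-1.4)·(3) + (-1.2)·(1) + (-1.1)·(2) - 0.4 = -8.0
z1[2] = (0.0)·(3) + (0.7)·(1) + (0.8)·(2) + 0.2 = 2.5
h = sigmoid(z1) = [0.2315, 0.0003, 0.9241]
output = (0.9)·(0.2315) + (1.2)·(0.0003) + (-0.1)·(0.9241) + 0.7 = 0.8163

0.8163


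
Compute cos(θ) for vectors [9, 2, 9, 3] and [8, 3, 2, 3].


A·B = 9·8 + 2·3 + 9·2 + 3·3 = 105
‖A‖ = √175 = 13.2288, ‖B‖ = √86 = 9.2736
cos = 105/(√175·√86) = 105/√15050 = 0.8559

0.8559


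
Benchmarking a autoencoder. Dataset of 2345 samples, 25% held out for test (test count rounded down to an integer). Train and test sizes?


Test = ⌊2345·25/100⌋ = 586
Train = 2345 - 586 = 1759

Train: 1759, Test: 586


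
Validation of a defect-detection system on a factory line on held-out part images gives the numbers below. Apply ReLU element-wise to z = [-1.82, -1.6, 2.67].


ReLU(-1.82) = max(0, -1.82) = 0.0
ReLU(-1.6) = max(0, -1.6) = 0.0
ReLU(2.67) = max(0, 2.67) = 2.67
result = [0.0, 0.0, 2.67]

[0.0, 0.0, 2.67]


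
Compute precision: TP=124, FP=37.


Precision = TP/(TP+FP)
= 124/(124+37)
= 124/161 = 77.02%

77.02%


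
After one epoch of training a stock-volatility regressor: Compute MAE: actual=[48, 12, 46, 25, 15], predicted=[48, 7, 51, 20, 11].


Absolute errors: |48-48|=0, |12-7|=5, |46-51|=5, |25-20|=5, |15-11|=4
Sum = 19
MAE = 19/5 = 19/5

19/5


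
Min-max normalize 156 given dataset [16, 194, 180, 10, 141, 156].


min=10, max=194
(156-10)/(194-10) = 146/184 = 0.7935

0.7935


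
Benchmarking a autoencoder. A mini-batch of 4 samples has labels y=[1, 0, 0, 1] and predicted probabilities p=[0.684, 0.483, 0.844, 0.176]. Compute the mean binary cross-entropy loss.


L[0] = -ln(0.684) = 0.3798
L[1] = -ln(1-0.483) = -ln(0.517) = 0.6597
L[2] = -ln(1-0.844) = -ln(0.156) = 1.8579
L[3] = -ln(0.176) = 1.7373
mean = (0.3798 + 0.6597 + 1.8579 + 1.7373)/4 = 1.1587

1.1587


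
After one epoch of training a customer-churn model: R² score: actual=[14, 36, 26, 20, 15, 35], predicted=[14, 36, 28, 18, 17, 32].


ȳ = 24.3333
SS_res = Σ(y-ŷ)² = 21
SS_tot = Σ(y-ȳ)² = 465.33
R² = 1 - SS_res/SS_tot = 1 - 0.0451 = 0.9549

0.9549


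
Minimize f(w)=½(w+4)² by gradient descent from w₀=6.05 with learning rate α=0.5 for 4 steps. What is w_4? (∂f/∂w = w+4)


step 1: grad = 6.05+4 = 10.05; w = 6.05 - 0.5·(10.05) = 1.025
step 2: grad = 1.025+4 = 5.025; w = 1.025 - 0.5·(5.025) = -1.4875
step 3: grad = -1.4875+4 = 2.5125; w = -1.4875 - 0.5·(2.5125) = -2.74375
step 4: grad = -2.74375+4 = 1.25625; w = -2.74375 - 0.5·(1.25625) = -3.371875

-3.371875


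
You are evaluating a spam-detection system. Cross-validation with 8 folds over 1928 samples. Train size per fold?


Fold size = 1928/8 = 241
Training per fold = 1928 - 241 = 1687

1687


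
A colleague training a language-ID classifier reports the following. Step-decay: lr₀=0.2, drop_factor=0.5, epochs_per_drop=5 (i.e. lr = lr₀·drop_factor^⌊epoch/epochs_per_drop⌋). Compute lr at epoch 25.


n_drops = ⌊25/5⌋ = 5
lr = 0.2·0.5^5 = 0.2·0.03125 = 0.00625

0.00625


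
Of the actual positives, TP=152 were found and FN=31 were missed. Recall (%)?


Recall = TP/(TP+FN)
= 152/(152+31)
= 152/183 = 83.06%

83.06%


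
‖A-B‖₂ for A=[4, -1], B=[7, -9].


d = √((4-7)² + (-1+ 9)²)
  = √(9 + 64)
  = √73 = 8.544

8.544


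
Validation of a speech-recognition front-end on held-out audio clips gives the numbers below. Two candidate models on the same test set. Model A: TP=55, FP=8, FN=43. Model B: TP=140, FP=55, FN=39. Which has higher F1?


Model A: P=55/63=0.873, R=55/98=0.5612, F1=2PR/(P+R)=2TP/(2TP+FP+FN)=110/161=0.6832
Model B: P=140/195=0.7179, R=140/179=0.7821, F1=2PR/(P+R)=2TP/(2TP+FP+FN)=280/374=0.7487
0.6832 < 0.7487 → Model B

Model B


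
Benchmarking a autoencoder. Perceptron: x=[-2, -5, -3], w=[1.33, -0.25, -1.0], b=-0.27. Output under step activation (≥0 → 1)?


z = (-2)·(1.33) + (-5)·(-0.25) + (-3)·(-1.0) - 0.27
  = 1.32
step(z) = 1 (z≥0)

1


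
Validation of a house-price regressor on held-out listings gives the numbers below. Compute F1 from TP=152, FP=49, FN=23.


Precision = 152/201 = 0.7562
Recall = 152/175 = 0.8686
F1 = 2·P·R/(P+R) = 2·TP/(2·TP+FP+FN) = 304/(304+49+23) = 304/376 = 0.8085

0.8085


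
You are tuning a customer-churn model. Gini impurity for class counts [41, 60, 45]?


Probabilities: [41/146, 60/146, 45/146] ≈ [0.2808, 0.411, 0.3082]
Σpᵢ² = (1681 + 3600 + 2025)/146² = 7306/21316
Gini = 1 - Σpᵢ² = 1 - 7306/21316 = 0.6573

0.6573


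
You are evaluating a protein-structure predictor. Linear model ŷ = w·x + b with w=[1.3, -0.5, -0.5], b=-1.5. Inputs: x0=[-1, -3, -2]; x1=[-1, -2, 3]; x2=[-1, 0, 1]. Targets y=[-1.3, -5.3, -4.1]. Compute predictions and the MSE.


ŷ0 = (1.3)·(-1) + (-0.5)·(-3) + (-0.5)·(-2) - 1.5 = -0.3
ŷ1 = (1.3)·(-1) + (-0.5)·(-2) + (-0.5)·(3) - 1.5 = -3.3
ŷ2 = (1.3)·(-1) + (-0.5)·(0) + (-0.5)·(1) - 1.5 = -3.3
errors² = [1.0, 4.0, 0.64]
MSE = 5.6400/3 = 1.88

1.88


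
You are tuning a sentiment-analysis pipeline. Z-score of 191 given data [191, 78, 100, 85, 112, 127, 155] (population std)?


μ = 121.1429, σ = 37.3379
z = (191 - 121.1429)/37.3379 = 1.8709

1.8709


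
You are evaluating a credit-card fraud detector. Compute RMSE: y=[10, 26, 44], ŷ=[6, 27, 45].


MSE = 18/3 = 6
RMSE = √(18/3) = 2.4495

2.4495


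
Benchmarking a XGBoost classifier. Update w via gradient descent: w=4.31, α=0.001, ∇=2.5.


w_new = w - α·∇
= 4.31 - 0.001·2.5
= 4.31 - 0.0025
= 4.3075

4.3075


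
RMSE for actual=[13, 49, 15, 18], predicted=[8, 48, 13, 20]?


MSE = 34/4 = 8.5
RMSE = √(34/4) = 2.9155

2.9155


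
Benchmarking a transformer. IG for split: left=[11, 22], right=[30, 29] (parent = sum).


Parent = [41, 51], H_parent = 0.9915
H_left = 0.9183 (n=33), H_right = 0.9998 (n=59)
H_children = (33/92)·0.9183 + (59/92)·0.9998 = 0.9706
IG = 0.9915 - 0.9706 = 0.0209

0.0209


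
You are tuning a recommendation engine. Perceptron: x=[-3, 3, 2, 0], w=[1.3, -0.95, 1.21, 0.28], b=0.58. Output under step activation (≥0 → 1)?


z = (-3)·(1.3) + (3)·(-0.95) + (2)·(1.21) + (0)·(0.28) + 0.58
  = -3.75
step(z) = 0 (z<0)

0


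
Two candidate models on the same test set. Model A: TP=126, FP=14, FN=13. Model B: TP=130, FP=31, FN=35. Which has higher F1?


Model A: P=126/140=0.9, R=126/139=0.9065, F1=2PR/(P+R)=2TP/(2TP+FP+FN)=252/279=0.9032
Model B: P=130/161=0.8075, R=130/165=0.7879, F1=2PR/(P+R)=2TP/(2TP+FP+FN)=260/326=0.7975
0.9032 > 0.7975 → Model A

Model A


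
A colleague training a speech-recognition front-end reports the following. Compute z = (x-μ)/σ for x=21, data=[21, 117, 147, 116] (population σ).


μ = 100.25, σ = 47.4203
z = (21 - 100.25)/47.4203 = -1.6712

-1.6712


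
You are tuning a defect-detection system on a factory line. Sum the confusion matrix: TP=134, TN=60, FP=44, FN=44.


Total = TP + TN + FP + FN
= 134 + 60 + 44 + 44
= 282
(Predicted positive: 178, predicted negative: 104)

282


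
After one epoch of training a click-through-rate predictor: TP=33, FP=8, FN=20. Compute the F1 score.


Precision = 33/41 = 0.8049
Recall = 33/53 = 0.6226
F1 = 2·P·R/(P+R) = 2·TP/(2·TP+FP+FN) = 66/(66+8+20) = 66/94 = 0.7021

0.7021


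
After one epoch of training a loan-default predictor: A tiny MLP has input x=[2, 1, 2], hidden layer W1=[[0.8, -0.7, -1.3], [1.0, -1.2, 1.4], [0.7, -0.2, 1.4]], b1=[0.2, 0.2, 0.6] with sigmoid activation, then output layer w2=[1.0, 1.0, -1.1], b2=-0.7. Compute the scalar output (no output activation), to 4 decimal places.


z1[0] = (0.8)·(2) + (-0.7)·(1) + (-1.3)·(2) + 0.2 = -1.5
z1[1] = (1.0)·(2) + (-1.2)·(1) + (1.4)·(2) + 0.2 = 3.8
z1[2] = (0.7)·(2) + (-0.2)·(1) + (1.4)·(2) + 0.6 = 4.6
h = sigmoid(z1) = [0.1824, 0.9781, 0.99]
output = (1.0)·(0.1824) + (1.0)·(0.9781) + (-1.1)·(0.99) - 0.7 = -0.6285

-0.6285


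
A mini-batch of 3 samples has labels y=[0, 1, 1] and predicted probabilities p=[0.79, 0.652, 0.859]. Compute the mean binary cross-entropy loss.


L[0] = -ln(1-0.79) = -ln(0.21) = 1.5606
L[1] = -ln(0.652) = 0.4277
L[2] = -ln(0.859) = 0.152
mean = (1.5606 + 0.4277 + 0.152)/3 = 0.7134

0.7134


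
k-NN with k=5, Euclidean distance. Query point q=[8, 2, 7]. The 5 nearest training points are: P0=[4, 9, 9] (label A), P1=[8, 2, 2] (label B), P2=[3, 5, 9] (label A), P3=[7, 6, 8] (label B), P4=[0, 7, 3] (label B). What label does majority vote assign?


d(q,P0) = 8.3066  (label A)
d(q,P1) = 5.0  (label B)
d(q,P2) = 6.1644  (label A)
d(q,P3) = 4.2426  (label B)
d(q,P4) = 10.247  (label B)
Votes: A=2, B=3
Majority → B

B


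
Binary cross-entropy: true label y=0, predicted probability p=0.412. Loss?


BCE = -[y·ln(p) + (1-y)·ln(1-p)]
= -0 - 1·ln(1-0.412)
= -ln(0.588) = 0.531

0.531


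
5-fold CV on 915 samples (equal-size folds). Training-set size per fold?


Fold size = 915/5 = 183
Training per fold = 915 - 183 = 732

732


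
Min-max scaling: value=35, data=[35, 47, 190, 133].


min=35, max=190
(35-35)/(190-35) = 0/155 = 0.0

0.0


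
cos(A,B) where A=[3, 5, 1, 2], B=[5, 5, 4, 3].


A·B = 3·5 + 5·5 + 1·4 + 2·3 = 50
‖A‖ = √39 = 6.245, ‖B‖ = √75 = 8.6603
cos = 50/(√39·√75) = 50/√2925 = 0.9245

0.9245


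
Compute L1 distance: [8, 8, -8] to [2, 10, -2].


d = |8-2| + |8-10| + |-8+ 2|
  = 6 + 2 + 6
  = 14

14


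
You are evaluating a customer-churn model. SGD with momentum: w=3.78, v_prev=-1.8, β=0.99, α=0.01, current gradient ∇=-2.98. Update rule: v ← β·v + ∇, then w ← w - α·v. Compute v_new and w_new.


v_new = 0.99·-1.8 - 2.98 = -1.782 - 2.98 = -4.762
w_new = 3.78 - 0.01·-4.762 = 3.78 + 0.04762 = 3.82762

v_new=-4.762, w_new=3.82762


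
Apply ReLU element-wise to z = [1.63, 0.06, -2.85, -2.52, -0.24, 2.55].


ReLU(1.63) = max(0, 1.63) = 1.63
ReLU(0.06) = max(0, 0.06) = 0.06
ReLU(-2.85) = max(0, -2.85) = 0.0
ReLU(-2.52) = max(0, -2.52) = 0.0
ReLU(-0.24) = max(0, -0.24) = 0.0
ReLU(2.55) = max(0, 2.55) = 2.55
result = [1.63, 0.06, 0.0, 0.0, 0.0, 2.55]

[1.63, 0.06, 0.0, 0.0, 0.0, 2.55]


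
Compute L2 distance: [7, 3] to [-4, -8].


d = √((7+ 4)² + (3+ 8)²)
  = √(121 + 121)
  = √242 = 15.5563

15.5563


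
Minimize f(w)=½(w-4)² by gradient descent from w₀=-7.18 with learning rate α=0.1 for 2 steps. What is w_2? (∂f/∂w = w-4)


step 1: grad = -7.18-4 = -11.18; w = -7.18 - 0.1·(-11.18) = -6.062
step 2: grad = -6.062-4 = -10.062; w = -6.062 - 0.1·(-10.062) = -5.0558

-5.0558


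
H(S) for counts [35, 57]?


Probabilities: [35/92, 57/92] ≈ [0.3804, 0.6196]
H = -((35/92)·log₂(35/92) + (57/92)·log₂(57/92))
  = 0.9583 bits

0.9583 bits


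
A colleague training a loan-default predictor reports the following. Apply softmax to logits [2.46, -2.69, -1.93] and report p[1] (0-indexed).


Exponentials: e^2.46=11.7048, e^-2.69=0.0679, e^-1.93=0.1451
Sum = 11.9178
Softmax = [0.9821, 0.0057, 0.0122]
p[1] = 0.0679/11.9178 = 0.0057

0.0057


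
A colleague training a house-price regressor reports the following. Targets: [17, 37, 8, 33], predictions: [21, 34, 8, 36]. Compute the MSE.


Squared errors: (17-21)²=16, (37-34)²=9, (8-8)²=0, (33-36)²=9
Sum = 34
MSE = 34/4 = 17/2

17/2


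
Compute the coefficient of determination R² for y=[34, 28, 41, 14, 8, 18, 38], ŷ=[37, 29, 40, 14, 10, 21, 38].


ȳ = 25.8571
SS_res = Σ(y-ŷ)² = 24
SS_tot = Σ(y-ȳ)² = 968.86
R² = 1 - SS_res/SS_tot = 1 - 0.0248 = 0.9752

0.9752


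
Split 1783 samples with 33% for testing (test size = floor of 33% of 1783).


Test = ⌊1783·33/100⌋ = 588
Train = 1783 - 588 = 1195

Train: 1195, Test: 588


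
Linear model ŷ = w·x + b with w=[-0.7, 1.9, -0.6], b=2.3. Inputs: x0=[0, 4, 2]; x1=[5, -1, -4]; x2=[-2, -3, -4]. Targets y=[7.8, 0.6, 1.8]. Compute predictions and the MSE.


ŷ0 = (-0.7)·(0) + (1.9)·(4) + (-0.6)·(2) + 2.3 = 8.7
ŷ1 = (-0.7)·(5) + (1.9)·(-1) + (-0.6)·(-4) + 2.3 = -0.7
ŷ2 = (-0.7)·(-2) + (1.9)·(-3) + (-0.6)·(-4) + 2.3 = 0.4
errors² = [0.81, 1.69, 1.96]
MSE = 4.4600/3 = 1.4867

1.4867


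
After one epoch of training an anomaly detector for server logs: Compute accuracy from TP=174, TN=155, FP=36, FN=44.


Accuracy = (TP+TN)/(TP+TN+FP+FN)
= (174+155)/(409)
= 329/409 = 80.44%

80.44%


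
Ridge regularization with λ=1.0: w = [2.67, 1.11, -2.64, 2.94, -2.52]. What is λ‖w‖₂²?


‖w‖₂² = (2.67)² + (1.11)² + (-2.64)² + (2.94)² + (-2.52)²
     = 7.1289 + 1.2321 + 6.9696 + 8.6436 + 6.3504
     = 30.3246
λ·‖w‖₂² = 1.0·30.3246 = 30.3246

30.3246


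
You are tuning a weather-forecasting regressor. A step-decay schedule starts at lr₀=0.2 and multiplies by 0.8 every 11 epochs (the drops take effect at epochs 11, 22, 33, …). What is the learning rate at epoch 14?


n_drops = ⌊14/11⌋ = 1
lr = 0.2·0.8^1 = 0.2·0.8 = 0.16

0.16


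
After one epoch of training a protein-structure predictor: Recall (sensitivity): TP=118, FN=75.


Recall = TP/(TP+FN)
= 118/(118+75)
= 118/193 = 61.14%

61.14%


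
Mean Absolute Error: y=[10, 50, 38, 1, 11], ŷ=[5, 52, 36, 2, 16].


Absolute errors: |10-5|=5, |50-52|=2, |38-36|=2, |1-2|=1, |11-16|=5
Sum = 15
MAE = 15/5 = 3

3


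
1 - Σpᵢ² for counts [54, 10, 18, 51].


Probabilities: [54/133, 10/133, 18/133, 51/133] ≈ [0.406, 0.0752, 0.1353, 0.3835]
Σpᵢ² = (2916 + 100 + 324 + 2601)/133² = 5941/17689
Gini = 1 - Σpᵢ² = 1 - 5941/17689 = 0.6641

0.6641


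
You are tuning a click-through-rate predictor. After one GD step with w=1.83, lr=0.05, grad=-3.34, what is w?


w_new = w - α·∇
= 1.83 - 0.05·-3.34
= 1.83 + 0.167
= 1.997

1.997


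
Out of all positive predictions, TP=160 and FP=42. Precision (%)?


Precision = TP/(TP+FP)
= 160/(160+42)
= 160/202 = 79.21%

79.21%


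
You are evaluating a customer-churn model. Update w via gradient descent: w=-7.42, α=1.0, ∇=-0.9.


w_new = w - α·∇
= -7.42 - 1.0·-0.9
= -7.42 + 0.9
= -6.52

-6.52


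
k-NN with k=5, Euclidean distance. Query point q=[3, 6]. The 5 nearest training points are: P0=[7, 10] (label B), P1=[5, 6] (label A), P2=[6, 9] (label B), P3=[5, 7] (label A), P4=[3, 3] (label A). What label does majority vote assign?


d(q,P0) = 5.6569  (label B)
d(q,P1) = 2.0  (label A)
d(q,P2) = 4.2426  (label B)
d(q,P3) = 2.2361  (label A)
d(q,P4) = 3.0  (label A)
Votes: A=3, B=2
Majority → A

A


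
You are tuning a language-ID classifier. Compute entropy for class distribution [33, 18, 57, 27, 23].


Probabilities: [33/158, 18/158, 57/158, 27/158, 23/158] ≈ [0.2089, 0.1139, 0.3608, 0.1709, 0.1456]
H = -((33/158)·log₂(33/158) + (18/158)·log₂(18/158) + (57/158)·log₂(57/158) + (27/158)·log₂(27/158) + (23/158)·log₂(23/158))
  = 2.1998 bits

2.1998 bits


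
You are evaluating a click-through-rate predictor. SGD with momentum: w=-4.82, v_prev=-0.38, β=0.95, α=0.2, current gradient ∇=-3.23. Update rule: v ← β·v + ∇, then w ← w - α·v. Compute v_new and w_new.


v_new = 0.95·-0.38 - 3.23 = -0.361 - 3.23 = -3.591
w_new = -4.82 - 0.2·-3.591 = -4.82 + 0.7182 = -4.1018

v_new=-3.591, w_new=-4.1018


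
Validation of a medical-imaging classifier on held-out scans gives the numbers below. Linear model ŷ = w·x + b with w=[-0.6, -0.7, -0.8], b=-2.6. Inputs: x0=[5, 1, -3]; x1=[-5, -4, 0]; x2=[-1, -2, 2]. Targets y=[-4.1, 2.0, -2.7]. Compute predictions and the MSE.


ŷ0 = (-0.6)·(5) + (-0.7)·(1) + (-0.8)·(-3) - 2.6 = -3.9
ŷ1 = (-0.6)·(-5) + (-0.7)·(-4) + (-0.8)·(0) - 2.6 = 3.2
ŷ2 = (-0.6)·(-1) + (-0.7)·(-2) + (-0.8)·(2) - 2.6 = -2.2
errors² = [0.04, 1.44, 0.25]
MSE = 1.7300/3 = 0.5767

0.5767


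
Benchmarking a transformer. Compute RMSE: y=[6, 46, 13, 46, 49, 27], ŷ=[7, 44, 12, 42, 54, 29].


MSE = 51/6 = 8.5
RMSE = √(51/6) = 2.9155

2.9155


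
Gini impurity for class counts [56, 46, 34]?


Probabilities: [56/136, 46/136, 34/136] ≈ [0.4118, 0.3382, 0.25]
Σpᵢ² = (3136 + 2116 + 1156)/136² = 6408/18496
Gini = 1 - Σpᵢ² = 1 - 6408/18496 = 0.6535

0.6535


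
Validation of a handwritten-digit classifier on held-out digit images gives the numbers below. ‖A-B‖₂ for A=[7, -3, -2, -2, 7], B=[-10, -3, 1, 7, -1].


d = √((7+ 10)² + (-3+ 3)² + (-2-1)² + (-2-7)² + (7+ 1)²)
  = √(289 + 0 + 9 + 81 + 64)
  = √443 = 21.0476

21.0476


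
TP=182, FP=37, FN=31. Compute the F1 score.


Precision = 182/219 = 0.8311
Recall = 182/213 = 0.8545
F1 = 2·P·R/(P+R) = 2·TP/(2·TP+FP+FN) = 364/(364+37+31) = 364/432 = 0.8426

0.8426


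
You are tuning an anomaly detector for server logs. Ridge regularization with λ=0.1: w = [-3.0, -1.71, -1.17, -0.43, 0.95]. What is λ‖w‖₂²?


‖w‖₂² = (-3.0)² + (-1.71)² + (-1.17)² + (-0.43)² + (0.95)²
     = 9 + 2.9241 + 1.3689 + 0.1849 + 0.9025
     = 14.3804
λ·‖w‖₂² = 0.1·14.3804 = 1.43804

1.43804


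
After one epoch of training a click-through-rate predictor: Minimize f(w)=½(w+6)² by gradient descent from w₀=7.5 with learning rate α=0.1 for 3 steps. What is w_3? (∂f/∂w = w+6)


step 1: grad = 7.5+6 = 13.5; w = 7.5 - 0.1·(13.5) = 6.15
step 2: grad = 6.15+6 = 12.15; w = 6.15 - 0.1·(12.15) = 4.935
step 3: grad = 4.935+6 = 10.935; w = 4.935 - 0.1·(10.935) = 3.8415

3.8415


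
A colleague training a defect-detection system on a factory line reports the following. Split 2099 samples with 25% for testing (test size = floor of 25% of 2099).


Test = ⌊2099·25/100⌋ = 524
Train = 2099 - 524 = 1575

Train: 1575, Test: 524


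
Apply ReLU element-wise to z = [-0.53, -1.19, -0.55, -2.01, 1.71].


ReLU(-0.53) = max(0, -0.53) = 0.0
ReLU(-1.19) = max(0, -1.19) = 0.0
ReLU(-0.55) = max(0, -0.55) = 0.0
ReLU(-2.01) = max(0, -2.01) = 0.0
ReLU(1.71) = max(0, 1.71) = 1.71
result = [0.0, 0.0, 0.0, 0.0, 1.71]

[0.0, 0.0, 0.0, 0.0, 1.71]


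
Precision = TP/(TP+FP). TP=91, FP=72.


Precision = TP/(TP+FP)
= 91/(91+72)
= 91/163 = 55.83%

55.83%


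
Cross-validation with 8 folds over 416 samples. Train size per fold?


Fold size = 416/8 = 52
Training per fold = 416 - 52 = 364

364


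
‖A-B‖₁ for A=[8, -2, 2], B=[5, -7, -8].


d = |8-5| + |-2+ 7| + |2+ 8|
  = 3 + 5 + 10
  = 18

18


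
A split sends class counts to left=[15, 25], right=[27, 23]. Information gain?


Parent = [42, 48], H_parent = 0.9968
H_left = 0.9544 (n=40), H_right = 0.9954 (n=50)
H_children = (40/90)·0.9544 + (50/90)·0.9954 = 0.9772
IG = 0.9968 - 0.9772 = 0.0196

0.0196


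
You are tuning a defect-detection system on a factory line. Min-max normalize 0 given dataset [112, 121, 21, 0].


min=0, max=121
(0-0)/(121-0) = 0/121 = 0.0

0.0


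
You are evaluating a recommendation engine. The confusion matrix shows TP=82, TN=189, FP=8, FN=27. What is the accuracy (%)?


Accuracy = (TP+TN)/(TP+TN+FP+FN)
= (82+189)/(306)
= 271/306 = 88.56%

88.56%


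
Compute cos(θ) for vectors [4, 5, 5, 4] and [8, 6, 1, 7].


A·B = 4·8 + 5·6 + 5·1 + 4·7 = 95
‖A‖ = √82 = 9.0554, ‖B‖ = √150 = 12.2474
cos = 95/(√82·√150) = 95/√12300 = 0.8566

0.8566


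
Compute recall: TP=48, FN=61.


Recall = TP/(TP+FN)
= 48/(48+61)
= 48/109 = 44.04%

44.04%


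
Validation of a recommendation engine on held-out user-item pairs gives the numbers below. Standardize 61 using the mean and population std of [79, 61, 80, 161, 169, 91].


μ = 106.8333, σ = 42.1205
z = (61 - 106.8333)/42.1205 = -1.0881

-1.0881


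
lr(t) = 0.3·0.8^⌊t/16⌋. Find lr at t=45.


n_drops = ⌊45/16⌋ = 2
lr = 0.3·0.8^2 = 0.3·0.64 = 0.192

0.192


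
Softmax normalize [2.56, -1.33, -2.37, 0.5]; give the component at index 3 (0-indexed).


Exponentials: e^2.56=12.9358, e^-1.33=0.2645, e^-2.37=0.0935, e^0.5=1.6487
Sum = 14.9425
Softmax = [0.8657, 0.0177, 0.0063, 0.1103]
p[3] = 1.6487/14.9425 = 0.1103

0.1103


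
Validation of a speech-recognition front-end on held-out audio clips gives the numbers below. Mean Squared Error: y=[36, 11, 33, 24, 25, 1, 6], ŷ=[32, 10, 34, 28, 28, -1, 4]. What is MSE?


Squared errors: (36-32)²=16, (11-10)²=1, (33-34)²=1, (24-28)²=16, (25-28)²=9, (1+ 1)²=4, (6-4)²=4
Sum = 51
MSE = 51/7 = 51/7

51/7


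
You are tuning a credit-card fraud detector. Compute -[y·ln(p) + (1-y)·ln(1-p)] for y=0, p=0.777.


BCE = -[y·ln(p) + (1-y)·ln(1-p)]
= -0 - 1·ln(1-0.777)
= -ln(0.223) = 1.5006

1.5006


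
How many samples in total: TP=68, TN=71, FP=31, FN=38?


Total = TP + TN + FP + FN
= 68 + 71 + 31 + 38
= 208
(Predicted positive: 99, predicted negative: 109)

208


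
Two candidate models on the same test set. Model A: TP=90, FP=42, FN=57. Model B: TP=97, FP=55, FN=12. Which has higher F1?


Model A: P=90/132=0.6818, R=90/147=0.6122, F1=2PR/(P+R)=2TP/(2TP+FP+FN)=180/279=0.6452
Model B: P=97/152=0.6382, R=97/109=0.8899, F1=2PR/(P+R)=2TP/(2TP+FP+FN)=194/261=0.7433
0.6452 < 0.7433 → Model B

Model B


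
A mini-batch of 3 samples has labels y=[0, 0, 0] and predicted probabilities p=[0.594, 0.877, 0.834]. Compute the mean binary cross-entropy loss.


L[0] = -ln(1-0.594) = -ln(0.406) = 0.9014
L[1] = -ln(1-0.877) = -ln(0.123) = 2.0956
L[2] = -ln(1-0.834) = -ln(0.166) = 1.7958
mean = (0.9014 + 2.0956 + 1.7958)/3 = 1.5976

1.5976


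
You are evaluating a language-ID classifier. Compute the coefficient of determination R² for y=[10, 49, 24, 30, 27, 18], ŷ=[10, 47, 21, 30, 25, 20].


ȳ = 26.3333
SS_res = Σ(y-ŷ)² = 21
SS_tot = Σ(y-ȳ)² = 869.33
R² = 1 - SS_res/SS_tot = 1 - 0.0242 = 0.9758

0.9758


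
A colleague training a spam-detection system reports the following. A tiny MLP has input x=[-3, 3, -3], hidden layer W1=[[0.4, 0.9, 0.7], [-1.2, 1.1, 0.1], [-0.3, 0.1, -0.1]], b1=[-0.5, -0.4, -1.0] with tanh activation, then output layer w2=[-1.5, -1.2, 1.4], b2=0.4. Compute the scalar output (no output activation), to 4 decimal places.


z1[0] = (0.4)·(-3) + (0.9)·(3) + (0.7)·(-3) - 0.5 = -1.1
z1[1] = (-1.2)·(-3) + (1.1)·(3) + (0.1)·(-3) - 0.4 = 6.2
z1[2] = (-0.3)·(-3) + (0.1)·(3) + (-0.1)·(-3) - 1.0 = 0.5
h = tanh(z1) = [-0.8005, 1.0, 0.4621]
output = (-1.5)·(-0.8005) + (-1.2)·(1.0) + (1.4)·(0.4621) + 0.4 = 1.0477

1.0477


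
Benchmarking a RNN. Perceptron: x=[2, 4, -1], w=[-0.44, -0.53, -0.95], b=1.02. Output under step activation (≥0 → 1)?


z = (2)·(-0.44) + (4)·(-0.53) + (-1)·(-0.95) + 1.02
  = -1.03
step(z) = 0 (z<0)

0


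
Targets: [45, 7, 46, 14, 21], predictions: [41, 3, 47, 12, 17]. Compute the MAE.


Absolute errors: |45-41|=4, |7-3|=4, |46-47|=1, |14-12|=2, |21-17|=4
Sum = 15
MAE = 15/5 = 3

3


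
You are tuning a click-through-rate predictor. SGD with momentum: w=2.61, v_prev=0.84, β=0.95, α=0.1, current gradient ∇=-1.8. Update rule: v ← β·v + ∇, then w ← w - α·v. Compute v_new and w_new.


v_new = 0.95·0.84 - 1.8 = 0.798 - 1.8 = -1.002
w_new = 2.61 - 0.1·-1.002 = 2.61 + 0.1002 = 2.7102

v_new=-1.002, w_new=2.7102


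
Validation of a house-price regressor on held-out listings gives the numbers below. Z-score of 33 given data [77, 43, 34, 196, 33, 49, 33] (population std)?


μ = 66.4286, σ = 54.824
z = (33 - 66.4286)/54.824 = -0.6097

-0.6097


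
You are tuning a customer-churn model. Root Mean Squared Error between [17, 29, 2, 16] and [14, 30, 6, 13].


MSE = 35/4 = 8.75
RMSE = √(35/4) = 2.958

2.958


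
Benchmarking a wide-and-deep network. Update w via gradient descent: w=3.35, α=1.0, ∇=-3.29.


w_new = w - α·∇
= 3.35 - 1.0·-3.29
= 3.35 + 3.29
= 6.64

6.64


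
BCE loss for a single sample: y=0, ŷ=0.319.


BCE = -[y·ln(p) + (1-y)·ln(1-p)]
= -0 - 1·ln(1-0.319)
= -ln(0.681) = 0.3842

0.3842


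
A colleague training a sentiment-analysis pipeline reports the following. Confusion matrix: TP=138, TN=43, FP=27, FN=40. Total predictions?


Total = TP + TN + FP + FN
= 138 + 43 + 27 + 40
= 248
(Predicted positive: 165, predicted negative: 83)

248


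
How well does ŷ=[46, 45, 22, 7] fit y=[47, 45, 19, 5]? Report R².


ȳ = 29
SS_res = Σ(y-ŷ)² = 14
SS_tot = Σ(y-ȳ)² = 1256
R² = 1 - SS_res/SS_tot = 1 - 0.0111 = 0.9889

0.9889


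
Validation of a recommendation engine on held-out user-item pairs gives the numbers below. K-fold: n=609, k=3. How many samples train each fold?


Fold size = 609/3 = 203
Training per fold = 609 - 203 = 406

406


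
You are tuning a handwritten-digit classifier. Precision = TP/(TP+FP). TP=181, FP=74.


Precision = TP/(TP+FP)
= 181/(181+74)
= 181/255 = 70.98%

70.98%


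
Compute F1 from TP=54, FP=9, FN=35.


Precision = 54/63 = 0.8571
Recall = 54/89 = 0.6067
F1 = 2·P·R/(P+R) = 2·TP/(2·TP+FP+FN) = 108/(108+9+35) = 108/152 = 0.7105

0.7105


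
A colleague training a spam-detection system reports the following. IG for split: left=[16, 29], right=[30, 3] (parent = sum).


Parent = [46, 32], H_parent = 0.9766
H_left = 0.9389 (n=45), H_right = 0.4395 (n=33)
H_children = (45/78)·0.9389 + (33/78)·0.4395 = 0.7276
IG = 0.9766 - 0.7276 = 0.249

0.249


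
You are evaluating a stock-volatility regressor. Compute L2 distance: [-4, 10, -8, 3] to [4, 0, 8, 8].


d = √((-4-4)² + (10-0)² + (-8-8)² + (3-8)²)
  = √(64 + 100 + 256 + 25)
  = √445 = 21.095

21.095


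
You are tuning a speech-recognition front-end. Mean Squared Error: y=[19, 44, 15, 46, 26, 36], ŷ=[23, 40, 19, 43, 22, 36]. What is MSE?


Squared errors: (19-23)²=16, (44-40)²=16, (15-19)²=16, (46-43)²=9, (26-22)²=16, (36-36)²=0
Sum = 73
MSE = 73/6 = 73/6

73/6


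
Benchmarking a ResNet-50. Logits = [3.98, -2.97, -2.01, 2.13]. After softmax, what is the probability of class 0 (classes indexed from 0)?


Exponentials: e^3.98=53.517, e^-2.97=0.0513, e^-2.01=0.134, e^2.13=8.4149
Sum = 62.1172
Softmax = [0.8615, 0.0008, 0.0022, 0.1355]
p[0] = 53.517/62.1172 = 0.8615

0.8615


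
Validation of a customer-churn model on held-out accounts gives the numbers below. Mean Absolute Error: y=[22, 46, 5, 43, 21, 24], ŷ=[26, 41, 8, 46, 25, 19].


Absolute errors: |22-26|=4, |46-41|=5, |5-8|=3, |43-46|=3, |21-25|=4, |24-19|=5
Sum = 24
MAE = 24/6 = 4

4


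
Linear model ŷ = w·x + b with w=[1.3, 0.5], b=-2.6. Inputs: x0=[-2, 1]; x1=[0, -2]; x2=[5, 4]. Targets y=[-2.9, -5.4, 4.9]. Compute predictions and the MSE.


ŷ0 = (1.3)·(-2) + (0.5)·(1) - 2.6 = -4.7
ŷ1 = (1.3)·(0) + (0.5)·(-2) - 2.6 = -3.6
ŷ2 = (1.3)·(5) + (0.5)·(4) - 2.6 = 5.9
errors² = [3.24, 3.24, 1.0]
MSE = 7.4800/3 = 2.4933

2.4933


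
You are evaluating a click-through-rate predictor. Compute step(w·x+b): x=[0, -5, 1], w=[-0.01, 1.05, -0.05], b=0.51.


z = (0)·(-0.01) + (-5)·(1.05) + (1)·(-0.05) + 0.51
  = -4.79
step(z) = 0 (z<0)

0


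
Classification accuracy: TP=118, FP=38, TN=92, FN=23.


Accuracy = (TP+TN)/(TP+TN+FP+FN)
= (118+92)/(271)
= 210/271 = 77.49%

77.49%


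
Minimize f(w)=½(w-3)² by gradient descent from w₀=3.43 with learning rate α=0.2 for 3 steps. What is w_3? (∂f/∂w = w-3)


step 1: grad = 3.43-3 = 0.43; w = 3.43 - 0.2·(0.43) = 3.344
step 2: grad = 3.344-3 = 0.344; w = 3.344 - 0.2·(0.344) = 3.2752
step 3: grad = 3.2752-3 = 0.2752; w = 3.2752 - 0.2·(0.2752) = 3.22016

3.22016


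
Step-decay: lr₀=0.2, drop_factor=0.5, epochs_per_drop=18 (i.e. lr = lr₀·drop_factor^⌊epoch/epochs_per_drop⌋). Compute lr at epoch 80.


n_drops = ⌊80/18⌋ = 4
lr = 0.2·0.5^4 = 0.2·0.0625 = 0.0125

0.0125


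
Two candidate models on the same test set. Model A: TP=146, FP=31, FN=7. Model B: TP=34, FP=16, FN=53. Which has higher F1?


Model A: P=146/177=0.8249, R=146/153=0.9542, F1=2PR/(P+R)=2TP/(2TP+FP+FN)=292/330=0.8848
Model B: P=34/50=0.68, R=34/87=0.3908, F1=2PR/(P+R)=2TP/(2TP+FP+FN)=68/137=0.4964
0.8848 > 0.4964 → Model A

Model A


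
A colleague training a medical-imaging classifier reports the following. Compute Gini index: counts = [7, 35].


Probabilities: [7/42, 35/42] ≈ [0.1667, 0.8333]
Σpᵢ² = (49 + 1225)/42² = 1274/1764
Gini = 1 - Σpᵢ² = 1 - 1274/1764 = 0.2778

0.2778


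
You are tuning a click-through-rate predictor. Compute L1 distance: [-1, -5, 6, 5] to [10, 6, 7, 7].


d = |-1-10| + |-5-6| + |6-7| + |5-7|
  = 11 + 11 + 1 + 2
  = 25

25


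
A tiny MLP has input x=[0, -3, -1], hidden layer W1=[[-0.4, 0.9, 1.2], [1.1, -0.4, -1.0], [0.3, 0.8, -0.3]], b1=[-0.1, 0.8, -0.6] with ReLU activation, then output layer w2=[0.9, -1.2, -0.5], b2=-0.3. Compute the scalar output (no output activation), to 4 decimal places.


z1[0] = (-0.4)·(0) + (0.9)·(-3) + (1.2)·(-1) - 0.1 = -4.0
z1[1] = (1.1)·(0) + (-0.4)·(-3) + (-1.0)·(-1) + 0.8 = 3.0
z1[2] = (0.3)·(0) + (0.8)·(-3) + (-0.3)·(-1) - 0.6 = -2.7
h = ReLU(z1) = [0.0, 3.0, 0.0]
output = (0.9)·(0.0) + (-1.2)·(3.0) + (-0.5)·(0.0) - 0.3 = -3.9

-3.9


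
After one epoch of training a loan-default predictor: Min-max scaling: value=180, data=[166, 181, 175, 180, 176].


min=166, max=181
(180-166)/(181-166) = 14/15 = 0.9333

0.9333


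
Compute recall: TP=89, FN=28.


Recall = TP/(TP+FN)
= 89/(89+28)
= 89/117 = 76.07%

76.07%


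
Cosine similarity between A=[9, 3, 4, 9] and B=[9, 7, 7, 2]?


A·B = 9·9 + 3·7 + 4·7 + 9·2 = 148
‖A‖ = √187 = 13.6748, ‖B‖ = √183 = 13.5277
cos = 148/(√187·√183) = 148/√34221 = 0.8

0.8


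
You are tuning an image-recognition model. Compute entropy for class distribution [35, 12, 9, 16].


Probabilities: [35/72, 12/72, 9/72, 16/72] ≈ [0.4861, 0.1667, 0.125, 0.2222]
H = -((35/72)·log₂(35/72) + (12/72)·log₂(12/72) + (9/72)·log₂(9/72) + (16/72)·log₂(16/72))
  = 1.7939 bits

1.7939 bits


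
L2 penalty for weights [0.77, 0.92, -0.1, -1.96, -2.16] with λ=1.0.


‖w‖₂² = (0.77)² + (0.92)² + (-0.1)² + (-1.96)² + (-2.16)²
     = 0.5929 + 0.8464 + 0.01 + 3.8416 + 4.6656
     = 9.9565
λ·‖w‖₂² = 1.0·9.9565 = 9.9565

9.9565


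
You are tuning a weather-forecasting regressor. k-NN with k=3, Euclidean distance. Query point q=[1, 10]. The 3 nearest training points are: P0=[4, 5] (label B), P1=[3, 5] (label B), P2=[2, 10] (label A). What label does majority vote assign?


d(q,P0) = 5.831  (label B)
d(q,P1) = 5.3852  (label B)
d(q,P2) = 1.0  (label A)
Votes: A=1, B=2
Majority → B

B


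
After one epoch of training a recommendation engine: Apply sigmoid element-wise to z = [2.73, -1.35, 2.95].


σ(2.73) = 1/(1+e^-2.73) = 0.9388
σ(-1.35) = 1/(1+e^1.35) = 0.2059
σ(2.95) = 1/(1+e^-2.95) = 0.9503
result = [0.9388, 0.2059, 0.9503]

[0.9388, 0.2059, 0.9503]


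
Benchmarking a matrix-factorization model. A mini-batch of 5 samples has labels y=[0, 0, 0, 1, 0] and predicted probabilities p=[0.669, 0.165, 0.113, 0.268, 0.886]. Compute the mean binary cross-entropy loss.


L[0] = -ln(1-0.669) = -ln(0.331) = 1.1056
L[1] = -ln(1-0.165) = -ln(0.835) = 0.1803
L[2] = -ln(1-0.113) = -ln(0.887) = 0.1199
L[3] = -ln(0.268) = 1.3168
L[4] = -ln(1-0.886) = -ln(0.114) = 2.1716
mean = (1.1056 + 0.1803 + 0.1199 + 1.3168 + 2.1716)/5 = 0.9788

0.9788


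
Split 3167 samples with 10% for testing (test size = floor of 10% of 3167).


Test = ⌊3167·10/100⌋ = 316
Train = 3167 - 316 = 2851

Train: 2851, Test: 316


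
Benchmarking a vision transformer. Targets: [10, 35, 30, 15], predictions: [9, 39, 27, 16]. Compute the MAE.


Absolute errors: |10-9|=1, |35-39|=4, |30-27|=3, |15-16|=1
Sum = 9
MAE = 9/4 = 9/4

9/4


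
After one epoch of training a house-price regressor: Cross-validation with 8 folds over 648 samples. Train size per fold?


Fold size = 648/8 = 81
Training per fold = 648 - 81 = 567

567


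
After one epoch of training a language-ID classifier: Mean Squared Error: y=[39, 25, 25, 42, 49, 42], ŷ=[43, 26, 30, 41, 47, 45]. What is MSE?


Squared errors: (39-43)²=16, (25-26)²=1, (25-30)²=25, (42-41)²=1, (49-47)²=4, (42-45)²=9
Sum = 56
MSE = 56/6 = 28/3

28/3


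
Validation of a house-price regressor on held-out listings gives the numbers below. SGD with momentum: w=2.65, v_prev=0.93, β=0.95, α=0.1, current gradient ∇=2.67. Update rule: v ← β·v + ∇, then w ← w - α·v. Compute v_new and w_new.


v_new = 0.95·0.93 + 2.67 = 0.8835 + 2.67 = 3.5535
w_new = 2.65 - 0.1·3.5535 = 2.65 - 0.35535 = 2.29465

v_new=3.5535, w_new=2.29465


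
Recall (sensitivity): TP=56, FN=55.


Recall = TP/(TP+FN)
= 56/(56+55)
= 56/111 = 50.45%

50.45%


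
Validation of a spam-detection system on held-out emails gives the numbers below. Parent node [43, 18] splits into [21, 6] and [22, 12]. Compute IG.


Parent = [43, 18], H_parent = 0.8752
H_left = 0.7642 (n=27), H_right = 0.9367 (n=34)
H_children = (27/61)·0.7642 + (34/61)·0.9367 = 0.8603
IG = 0.8752 - 0.8603 = 0.0149

0.0149


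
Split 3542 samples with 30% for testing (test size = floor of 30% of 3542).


Test = ⌊3542·30/100⌋ = 1062
Train = 3542 - 1062 = 2480

Train: 2480, Test: 1062


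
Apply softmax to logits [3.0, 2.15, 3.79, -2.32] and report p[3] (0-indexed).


Exponentials: e^3.0=20.0855, e^2.15=8.5849, e^3.79=44.2564, e^-2.32=0.0983
Sum = 73.0251
Softmax = [0.275, 0.1176, 0.606, 0.0013]
p[3] = 0.0983/73.0251 = 0.0013

0.0013


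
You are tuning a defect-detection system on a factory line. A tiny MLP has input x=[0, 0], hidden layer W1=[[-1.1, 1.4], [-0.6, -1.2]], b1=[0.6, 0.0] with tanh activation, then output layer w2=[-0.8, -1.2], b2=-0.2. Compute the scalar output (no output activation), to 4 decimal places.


z1[0] = (-1.1)·(0) + (1.4)·(0) + 0.6 = 0.6
z1[1] = (-0.6)·(0) + (-1.2)·(0) + 0.0 = 0.0
h = tanh(z1) = [0.537, 0.0]
output = (-0.8)·(0.537) + (-1.2)·(0.0) - 0.2 = -0.6296

-0.6296


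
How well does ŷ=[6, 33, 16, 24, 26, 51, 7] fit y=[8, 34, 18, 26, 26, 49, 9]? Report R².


ȳ = 24.2857
SS_res = Σ(y-ŷ)² = 21
SS_tot = Σ(y-ȳ)² = 1249.43
R² = 1 - SS_res/SS_tot = 1 - 0.0168 = 0.9832

0.9832


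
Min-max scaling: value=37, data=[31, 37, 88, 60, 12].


min=12, max=88
(37-12)/(88-12) = 25/76 = 0.3289

0.3289


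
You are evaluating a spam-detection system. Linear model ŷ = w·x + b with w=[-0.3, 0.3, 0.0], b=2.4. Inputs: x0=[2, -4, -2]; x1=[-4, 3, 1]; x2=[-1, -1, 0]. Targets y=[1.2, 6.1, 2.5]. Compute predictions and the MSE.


ŷ0 = (-0.3)·(2) + (0.3)·(-4) + (0.0)·(-2) + 2.4 = 0.6
ŷ1 = (-0.3)·(-4) + (0.3)·(3) + (0.0)·(1) + 2.4 = 4.5
ŷ2 = (-0.3)·(-1) + (0.3)·(-1) + (0.0)·(0) + 2.4 = 2.4
errors² = [0.36, 2.56, 0.01]
MSE = 2.9300/3 = 0.9767

0.9767


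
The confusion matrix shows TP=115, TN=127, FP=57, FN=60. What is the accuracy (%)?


Accuracy = (TP+TN)/(TP+TN+FP+FN)
= (115+127)/(359)
= 242/359 = 67.41%

67.41%


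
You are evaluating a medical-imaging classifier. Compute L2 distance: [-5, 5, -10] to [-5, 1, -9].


d = √((-5+ 5)² + (5-1)² + (-10+ 9)²)
  = √(0 + 16 + 1)
  = √17 = 4.1231

4.1231


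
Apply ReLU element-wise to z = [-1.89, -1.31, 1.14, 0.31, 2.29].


ReLU(-1.89) = max(0, -1.89) = 0.0
ReLU(-1.31) = max(0, -1.31) = 0.0
ReLU(1.14) = max(0, 1.14) = 1.14
ReLU(0.31) = max(0, 0.31) = 0.31
ReLU(2.29) = max(0, 2.29) = 2.29
result = [0.0, 0.0, 1.14, 0.31, 2.29]

[0.0, 0.0, 1.14, 0.31, 2.29]


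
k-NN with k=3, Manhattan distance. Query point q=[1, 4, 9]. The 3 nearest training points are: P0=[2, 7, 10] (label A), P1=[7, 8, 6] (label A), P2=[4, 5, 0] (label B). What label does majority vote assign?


d(q,P0) = 5  (label A)
d(q,P1) = 13  (label A)
d(q,P2) = 13  (label B)
Votes: A=2, B=1
Majority → A

A


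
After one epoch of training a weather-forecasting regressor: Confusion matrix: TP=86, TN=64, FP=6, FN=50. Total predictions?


Total = TP + TN + FP + FN
= 86 + 64 + 6 + 50
= 206
(Predicted positive: 92, predicted negative: 114)

206


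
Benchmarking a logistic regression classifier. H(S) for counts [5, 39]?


Probabilities: [5/44, 39/44] ≈ [0.1136, 0.8864]
H = -((5/44)·log₂(5/44) + (39/44)·log₂(39/44))
  = 0.5108 bits

0.5108 bits


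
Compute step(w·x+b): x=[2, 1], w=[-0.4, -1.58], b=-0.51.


z = (2)·(-0.4) + (1)·(-1.58) - 0.51
  = -2.89
step(z) = 0 (z<0)

0


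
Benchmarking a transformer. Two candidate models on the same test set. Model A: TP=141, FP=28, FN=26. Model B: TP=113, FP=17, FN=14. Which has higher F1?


Model A: P=141/169=0.8343, R=141/167=0.8443, F1=2PR/(P+R)=2TP/(2TP+FP+FN)=282/336=0.8393
Model B: P=113/130=0.8692, R=113/127=0.8898, F1=2PR/(P+R)=2TP/(2TP+FP+FN)=226/257=0.8794
0.8393 < 0.8794 → Model B

Model B
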